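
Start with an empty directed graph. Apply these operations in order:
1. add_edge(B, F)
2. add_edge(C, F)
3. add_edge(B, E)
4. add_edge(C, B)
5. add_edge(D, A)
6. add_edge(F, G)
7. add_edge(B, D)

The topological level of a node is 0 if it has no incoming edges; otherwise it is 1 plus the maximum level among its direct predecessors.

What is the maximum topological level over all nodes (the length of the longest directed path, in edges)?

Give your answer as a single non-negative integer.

Answer: 3

Derivation:
Op 1: add_edge(B, F). Edges now: 1
Op 2: add_edge(C, F). Edges now: 2
Op 3: add_edge(B, E). Edges now: 3
Op 4: add_edge(C, B). Edges now: 4
Op 5: add_edge(D, A). Edges now: 5
Op 6: add_edge(F, G). Edges now: 6
Op 7: add_edge(B, D). Edges now: 7
Compute levels (Kahn BFS):
  sources (in-degree 0): C
  process C: level=0
    C->B: in-degree(B)=0, level(B)=1, enqueue
    C->F: in-degree(F)=1, level(F)>=1
  process B: level=1
    B->D: in-degree(D)=0, level(D)=2, enqueue
    B->E: in-degree(E)=0, level(E)=2, enqueue
    B->F: in-degree(F)=0, level(F)=2, enqueue
  process D: level=2
    D->A: in-degree(A)=0, level(A)=3, enqueue
  process E: level=2
  process F: level=2
    F->G: in-degree(G)=0, level(G)=3, enqueue
  process A: level=3
  process G: level=3
All levels: A:3, B:1, C:0, D:2, E:2, F:2, G:3
max level = 3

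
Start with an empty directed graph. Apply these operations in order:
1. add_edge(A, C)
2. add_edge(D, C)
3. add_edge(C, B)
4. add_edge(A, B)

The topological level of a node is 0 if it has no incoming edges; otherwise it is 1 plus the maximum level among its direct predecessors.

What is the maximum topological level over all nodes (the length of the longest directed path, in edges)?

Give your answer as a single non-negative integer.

Op 1: add_edge(A, C). Edges now: 1
Op 2: add_edge(D, C). Edges now: 2
Op 3: add_edge(C, B). Edges now: 3
Op 4: add_edge(A, B). Edges now: 4
Compute levels (Kahn BFS):
  sources (in-degree 0): A, D
  process A: level=0
    A->B: in-degree(B)=1, level(B)>=1
    A->C: in-degree(C)=1, level(C)>=1
  process D: level=0
    D->C: in-degree(C)=0, level(C)=1, enqueue
  process C: level=1
    C->B: in-degree(B)=0, level(B)=2, enqueue
  process B: level=2
All levels: A:0, B:2, C:1, D:0
max level = 2

Answer: 2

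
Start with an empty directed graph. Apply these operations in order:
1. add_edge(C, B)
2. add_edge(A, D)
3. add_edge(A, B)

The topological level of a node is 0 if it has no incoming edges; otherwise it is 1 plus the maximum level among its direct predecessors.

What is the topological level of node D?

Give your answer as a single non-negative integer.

Op 1: add_edge(C, B). Edges now: 1
Op 2: add_edge(A, D). Edges now: 2
Op 3: add_edge(A, B). Edges now: 3
Compute levels (Kahn BFS):
  sources (in-degree 0): A, C
  process A: level=0
    A->B: in-degree(B)=1, level(B)>=1
    A->D: in-degree(D)=0, level(D)=1, enqueue
  process C: level=0
    C->B: in-degree(B)=0, level(B)=1, enqueue
  process D: level=1
  process B: level=1
All levels: A:0, B:1, C:0, D:1
level(D) = 1

Answer: 1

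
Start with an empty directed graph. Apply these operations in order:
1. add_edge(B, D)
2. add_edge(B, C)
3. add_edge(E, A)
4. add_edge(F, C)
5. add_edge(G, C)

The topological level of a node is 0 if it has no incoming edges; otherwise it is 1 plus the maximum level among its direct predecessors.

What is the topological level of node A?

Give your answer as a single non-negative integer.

Answer: 1

Derivation:
Op 1: add_edge(B, D). Edges now: 1
Op 2: add_edge(B, C). Edges now: 2
Op 3: add_edge(E, A). Edges now: 3
Op 4: add_edge(F, C). Edges now: 4
Op 5: add_edge(G, C). Edges now: 5
Compute levels (Kahn BFS):
  sources (in-degree 0): B, E, F, G
  process B: level=0
    B->C: in-degree(C)=2, level(C)>=1
    B->D: in-degree(D)=0, level(D)=1, enqueue
  process E: level=0
    E->A: in-degree(A)=0, level(A)=1, enqueue
  process F: level=0
    F->C: in-degree(C)=1, level(C)>=1
  process G: level=0
    G->C: in-degree(C)=0, level(C)=1, enqueue
  process D: level=1
  process A: level=1
  process C: level=1
All levels: A:1, B:0, C:1, D:1, E:0, F:0, G:0
level(A) = 1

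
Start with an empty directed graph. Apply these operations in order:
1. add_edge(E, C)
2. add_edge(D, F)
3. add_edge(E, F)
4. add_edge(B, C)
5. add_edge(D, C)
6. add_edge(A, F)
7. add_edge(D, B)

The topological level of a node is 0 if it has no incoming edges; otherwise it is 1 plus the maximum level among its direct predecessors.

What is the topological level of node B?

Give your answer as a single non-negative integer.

Answer: 1

Derivation:
Op 1: add_edge(E, C). Edges now: 1
Op 2: add_edge(D, F). Edges now: 2
Op 3: add_edge(E, F). Edges now: 3
Op 4: add_edge(B, C). Edges now: 4
Op 5: add_edge(D, C). Edges now: 5
Op 6: add_edge(A, F). Edges now: 6
Op 7: add_edge(D, B). Edges now: 7
Compute levels (Kahn BFS):
  sources (in-degree 0): A, D, E
  process A: level=0
    A->F: in-degree(F)=2, level(F)>=1
  process D: level=0
    D->B: in-degree(B)=0, level(B)=1, enqueue
    D->C: in-degree(C)=2, level(C)>=1
    D->F: in-degree(F)=1, level(F)>=1
  process E: level=0
    E->C: in-degree(C)=1, level(C)>=1
    E->F: in-degree(F)=0, level(F)=1, enqueue
  process B: level=1
    B->C: in-degree(C)=0, level(C)=2, enqueue
  process F: level=1
  process C: level=2
All levels: A:0, B:1, C:2, D:0, E:0, F:1
level(B) = 1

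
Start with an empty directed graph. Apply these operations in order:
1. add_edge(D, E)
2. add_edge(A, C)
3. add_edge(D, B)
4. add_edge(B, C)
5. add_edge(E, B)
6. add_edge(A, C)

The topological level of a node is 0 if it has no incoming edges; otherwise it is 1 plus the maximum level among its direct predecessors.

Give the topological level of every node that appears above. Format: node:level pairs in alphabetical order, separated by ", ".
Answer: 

Answer: A:0, B:2, C:3, D:0, E:1

Derivation:
Op 1: add_edge(D, E). Edges now: 1
Op 2: add_edge(A, C). Edges now: 2
Op 3: add_edge(D, B). Edges now: 3
Op 4: add_edge(B, C). Edges now: 4
Op 5: add_edge(E, B). Edges now: 5
Op 6: add_edge(A, C) (duplicate, no change). Edges now: 5
Compute levels (Kahn BFS):
  sources (in-degree 0): A, D
  process A: level=0
    A->C: in-degree(C)=1, level(C)>=1
  process D: level=0
    D->B: in-degree(B)=1, level(B)>=1
    D->E: in-degree(E)=0, level(E)=1, enqueue
  process E: level=1
    E->B: in-degree(B)=0, level(B)=2, enqueue
  process B: level=2
    B->C: in-degree(C)=0, level(C)=3, enqueue
  process C: level=3
All levels: A:0, B:2, C:3, D:0, E:1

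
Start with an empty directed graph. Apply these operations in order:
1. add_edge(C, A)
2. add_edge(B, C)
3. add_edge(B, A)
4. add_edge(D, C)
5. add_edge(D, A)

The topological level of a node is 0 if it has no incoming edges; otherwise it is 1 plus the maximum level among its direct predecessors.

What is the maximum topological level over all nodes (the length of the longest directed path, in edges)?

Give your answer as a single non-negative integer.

Answer: 2

Derivation:
Op 1: add_edge(C, A). Edges now: 1
Op 2: add_edge(B, C). Edges now: 2
Op 3: add_edge(B, A). Edges now: 3
Op 4: add_edge(D, C). Edges now: 4
Op 5: add_edge(D, A). Edges now: 5
Compute levels (Kahn BFS):
  sources (in-degree 0): B, D
  process B: level=0
    B->A: in-degree(A)=2, level(A)>=1
    B->C: in-degree(C)=1, level(C)>=1
  process D: level=0
    D->A: in-degree(A)=1, level(A)>=1
    D->C: in-degree(C)=0, level(C)=1, enqueue
  process C: level=1
    C->A: in-degree(A)=0, level(A)=2, enqueue
  process A: level=2
All levels: A:2, B:0, C:1, D:0
max level = 2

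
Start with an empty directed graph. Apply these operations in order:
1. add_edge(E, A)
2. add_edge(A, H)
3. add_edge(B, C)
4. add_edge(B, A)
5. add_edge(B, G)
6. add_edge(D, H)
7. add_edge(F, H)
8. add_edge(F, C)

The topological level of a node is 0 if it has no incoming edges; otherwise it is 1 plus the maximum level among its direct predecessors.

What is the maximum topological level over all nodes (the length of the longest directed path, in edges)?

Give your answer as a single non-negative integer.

Op 1: add_edge(E, A). Edges now: 1
Op 2: add_edge(A, H). Edges now: 2
Op 3: add_edge(B, C). Edges now: 3
Op 4: add_edge(B, A). Edges now: 4
Op 5: add_edge(B, G). Edges now: 5
Op 6: add_edge(D, H). Edges now: 6
Op 7: add_edge(F, H). Edges now: 7
Op 8: add_edge(F, C). Edges now: 8
Compute levels (Kahn BFS):
  sources (in-degree 0): B, D, E, F
  process B: level=0
    B->A: in-degree(A)=1, level(A)>=1
    B->C: in-degree(C)=1, level(C)>=1
    B->G: in-degree(G)=0, level(G)=1, enqueue
  process D: level=0
    D->H: in-degree(H)=2, level(H)>=1
  process E: level=0
    E->A: in-degree(A)=0, level(A)=1, enqueue
  process F: level=0
    F->C: in-degree(C)=0, level(C)=1, enqueue
    F->H: in-degree(H)=1, level(H)>=1
  process G: level=1
  process A: level=1
    A->H: in-degree(H)=0, level(H)=2, enqueue
  process C: level=1
  process H: level=2
All levels: A:1, B:0, C:1, D:0, E:0, F:0, G:1, H:2
max level = 2

Answer: 2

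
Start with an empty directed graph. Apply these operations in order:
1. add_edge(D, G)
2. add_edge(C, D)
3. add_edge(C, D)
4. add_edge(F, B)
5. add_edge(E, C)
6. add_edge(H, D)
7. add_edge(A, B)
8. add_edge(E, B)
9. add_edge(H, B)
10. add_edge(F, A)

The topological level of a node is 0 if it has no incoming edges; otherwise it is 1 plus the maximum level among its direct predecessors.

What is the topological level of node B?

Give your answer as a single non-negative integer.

Answer: 2

Derivation:
Op 1: add_edge(D, G). Edges now: 1
Op 2: add_edge(C, D). Edges now: 2
Op 3: add_edge(C, D) (duplicate, no change). Edges now: 2
Op 4: add_edge(F, B). Edges now: 3
Op 5: add_edge(E, C). Edges now: 4
Op 6: add_edge(H, D). Edges now: 5
Op 7: add_edge(A, B). Edges now: 6
Op 8: add_edge(E, B). Edges now: 7
Op 9: add_edge(H, B). Edges now: 8
Op 10: add_edge(F, A). Edges now: 9
Compute levels (Kahn BFS):
  sources (in-degree 0): E, F, H
  process E: level=0
    E->B: in-degree(B)=3, level(B)>=1
    E->C: in-degree(C)=0, level(C)=1, enqueue
  process F: level=0
    F->A: in-degree(A)=0, level(A)=1, enqueue
    F->B: in-degree(B)=2, level(B)>=1
  process H: level=0
    H->B: in-degree(B)=1, level(B)>=1
    H->D: in-degree(D)=1, level(D)>=1
  process C: level=1
    C->D: in-degree(D)=0, level(D)=2, enqueue
  process A: level=1
    A->B: in-degree(B)=0, level(B)=2, enqueue
  process D: level=2
    D->G: in-degree(G)=0, level(G)=3, enqueue
  process B: level=2
  process G: level=3
All levels: A:1, B:2, C:1, D:2, E:0, F:0, G:3, H:0
level(B) = 2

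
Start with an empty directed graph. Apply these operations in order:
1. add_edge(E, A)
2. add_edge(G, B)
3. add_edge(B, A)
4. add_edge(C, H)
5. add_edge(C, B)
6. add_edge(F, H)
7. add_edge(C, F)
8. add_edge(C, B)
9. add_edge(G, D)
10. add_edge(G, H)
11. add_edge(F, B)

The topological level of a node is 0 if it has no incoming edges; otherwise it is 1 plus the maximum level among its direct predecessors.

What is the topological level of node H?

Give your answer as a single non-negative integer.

Answer: 2

Derivation:
Op 1: add_edge(E, A). Edges now: 1
Op 2: add_edge(G, B). Edges now: 2
Op 3: add_edge(B, A). Edges now: 3
Op 4: add_edge(C, H). Edges now: 4
Op 5: add_edge(C, B). Edges now: 5
Op 6: add_edge(F, H). Edges now: 6
Op 7: add_edge(C, F). Edges now: 7
Op 8: add_edge(C, B) (duplicate, no change). Edges now: 7
Op 9: add_edge(G, D). Edges now: 8
Op 10: add_edge(G, H). Edges now: 9
Op 11: add_edge(F, B). Edges now: 10
Compute levels (Kahn BFS):
  sources (in-degree 0): C, E, G
  process C: level=0
    C->B: in-degree(B)=2, level(B)>=1
    C->F: in-degree(F)=0, level(F)=1, enqueue
    C->H: in-degree(H)=2, level(H)>=1
  process E: level=0
    E->A: in-degree(A)=1, level(A)>=1
  process G: level=0
    G->B: in-degree(B)=1, level(B)>=1
    G->D: in-degree(D)=0, level(D)=1, enqueue
    G->H: in-degree(H)=1, level(H)>=1
  process F: level=1
    F->B: in-degree(B)=0, level(B)=2, enqueue
    F->H: in-degree(H)=0, level(H)=2, enqueue
  process D: level=1
  process B: level=2
    B->A: in-degree(A)=0, level(A)=3, enqueue
  process H: level=2
  process A: level=3
All levels: A:3, B:2, C:0, D:1, E:0, F:1, G:0, H:2
level(H) = 2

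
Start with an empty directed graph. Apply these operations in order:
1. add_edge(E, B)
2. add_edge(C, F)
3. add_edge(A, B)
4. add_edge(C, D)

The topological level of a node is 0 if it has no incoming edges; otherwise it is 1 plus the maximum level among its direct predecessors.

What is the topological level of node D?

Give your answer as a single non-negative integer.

Op 1: add_edge(E, B). Edges now: 1
Op 2: add_edge(C, F). Edges now: 2
Op 3: add_edge(A, B). Edges now: 3
Op 4: add_edge(C, D). Edges now: 4
Compute levels (Kahn BFS):
  sources (in-degree 0): A, C, E
  process A: level=0
    A->B: in-degree(B)=1, level(B)>=1
  process C: level=0
    C->D: in-degree(D)=0, level(D)=1, enqueue
    C->F: in-degree(F)=0, level(F)=1, enqueue
  process E: level=0
    E->B: in-degree(B)=0, level(B)=1, enqueue
  process D: level=1
  process F: level=1
  process B: level=1
All levels: A:0, B:1, C:0, D:1, E:0, F:1
level(D) = 1

Answer: 1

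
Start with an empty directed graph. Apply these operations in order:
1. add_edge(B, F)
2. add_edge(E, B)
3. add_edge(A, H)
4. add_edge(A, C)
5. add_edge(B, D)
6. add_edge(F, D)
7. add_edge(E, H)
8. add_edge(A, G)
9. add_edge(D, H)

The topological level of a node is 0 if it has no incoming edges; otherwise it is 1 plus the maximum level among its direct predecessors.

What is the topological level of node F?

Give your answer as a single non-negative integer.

Answer: 2

Derivation:
Op 1: add_edge(B, F). Edges now: 1
Op 2: add_edge(E, B). Edges now: 2
Op 3: add_edge(A, H). Edges now: 3
Op 4: add_edge(A, C). Edges now: 4
Op 5: add_edge(B, D). Edges now: 5
Op 6: add_edge(F, D). Edges now: 6
Op 7: add_edge(E, H). Edges now: 7
Op 8: add_edge(A, G). Edges now: 8
Op 9: add_edge(D, H). Edges now: 9
Compute levels (Kahn BFS):
  sources (in-degree 0): A, E
  process A: level=0
    A->C: in-degree(C)=0, level(C)=1, enqueue
    A->G: in-degree(G)=0, level(G)=1, enqueue
    A->H: in-degree(H)=2, level(H)>=1
  process E: level=0
    E->B: in-degree(B)=0, level(B)=1, enqueue
    E->H: in-degree(H)=1, level(H)>=1
  process C: level=1
  process G: level=1
  process B: level=1
    B->D: in-degree(D)=1, level(D)>=2
    B->F: in-degree(F)=0, level(F)=2, enqueue
  process F: level=2
    F->D: in-degree(D)=0, level(D)=3, enqueue
  process D: level=3
    D->H: in-degree(H)=0, level(H)=4, enqueue
  process H: level=4
All levels: A:0, B:1, C:1, D:3, E:0, F:2, G:1, H:4
level(F) = 2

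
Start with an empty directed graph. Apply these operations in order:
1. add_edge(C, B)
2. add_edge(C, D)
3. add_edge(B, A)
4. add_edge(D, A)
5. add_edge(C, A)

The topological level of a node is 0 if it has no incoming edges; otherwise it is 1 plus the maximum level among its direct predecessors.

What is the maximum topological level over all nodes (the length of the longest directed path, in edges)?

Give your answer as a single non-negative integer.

Answer: 2

Derivation:
Op 1: add_edge(C, B). Edges now: 1
Op 2: add_edge(C, D). Edges now: 2
Op 3: add_edge(B, A). Edges now: 3
Op 4: add_edge(D, A). Edges now: 4
Op 5: add_edge(C, A). Edges now: 5
Compute levels (Kahn BFS):
  sources (in-degree 0): C
  process C: level=0
    C->A: in-degree(A)=2, level(A)>=1
    C->B: in-degree(B)=0, level(B)=1, enqueue
    C->D: in-degree(D)=0, level(D)=1, enqueue
  process B: level=1
    B->A: in-degree(A)=1, level(A)>=2
  process D: level=1
    D->A: in-degree(A)=0, level(A)=2, enqueue
  process A: level=2
All levels: A:2, B:1, C:0, D:1
max level = 2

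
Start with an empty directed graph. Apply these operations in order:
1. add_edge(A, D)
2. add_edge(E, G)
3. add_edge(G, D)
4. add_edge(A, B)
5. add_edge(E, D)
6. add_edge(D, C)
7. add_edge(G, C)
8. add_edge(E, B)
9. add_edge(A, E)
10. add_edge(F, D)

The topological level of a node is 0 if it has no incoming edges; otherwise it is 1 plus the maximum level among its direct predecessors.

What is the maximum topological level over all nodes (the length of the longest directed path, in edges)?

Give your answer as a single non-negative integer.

Op 1: add_edge(A, D). Edges now: 1
Op 2: add_edge(E, G). Edges now: 2
Op 3: add_edge(G, D). Edges now: 3
Op 4: add_edge(A, B). Edges now: 4
Op 5: add_edge(E, D). Edges now: 5
Op 6: add_edge(D, C). Edges now: 6
Op 7: add_edge(G, C). Edges now: 7
Op 8: add_edge(E, B). Edges now: 8
Op 9: add_edge(A, E). Edges now: 9
Op 10: add_edge(F, D). Edges now: 10
Compute levels (Kahn BFS):
  sources (in-degree 0): A, F
  process A: level=0
    A->B: in-degree(B)=1, level(B)>=1
    A->D: in-degree(D)=3, level(D)>=1
    A->E: in-degree(E)=0, level(E)=1, enqueue
  process F: level=0
    F->D: in-degree(D)=2, level(D)>=1
  process E: level=1
    E->B: in-degree(B)=0, level(B)=2, enqueue
    E->D: in-degree(D)=1, level(D)>=2
    E->G: in-degree(G)=0, level(G)=2, enqueue
  process B: level=2
  process G: level=2
    G->C: in-degree(C)=1, level(C)>=3
    G->D: in-degree(D)=0, level(D)=3, enqueue
  process D: level=3
    D->C: in-degree(C)=0, level(C)=4, enqueue
  process C: level=4
All levels: A:0, B:2, C:4, D:3, E:1, F:0, G:2
max level = 4

Answer: 4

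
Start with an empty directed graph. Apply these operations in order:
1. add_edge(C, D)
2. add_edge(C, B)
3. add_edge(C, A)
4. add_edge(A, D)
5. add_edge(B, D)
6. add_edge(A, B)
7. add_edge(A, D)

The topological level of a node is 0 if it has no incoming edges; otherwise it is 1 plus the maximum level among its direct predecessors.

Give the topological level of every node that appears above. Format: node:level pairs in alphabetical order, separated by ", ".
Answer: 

Answer: A:1, B:2, C:0, D:3

Derivation:
Op 1: add_edge(C, D). Edges now: 1
Op 2: add_edge(C, B). Edges now: 2
Op 3: add_edge(C, A). Edges now: 3
Op 4: add_edge(A, D). Edges now: 4
Op 5: add_edge(B, D). Edges now: 5
Op 6: add_edge(A, B). Edges now: 6
Op 7: add_edge(A, D) (duplicate, no change). Edges now: 6
Compute levels (Kahn BFS):
  sources (in-degree 0): C
  process C: level=0
    C->A: in-degree(A)=0, level(A)=1, enqueue
    C->B: in-degree(B)=1, level(B)>=1
    C->D: in-degree(D)=2, level(D)>=1
  process A: level=1
    A->B: in-degree(B)=0, level(B)=2, enqueue
    A->D: in-degree(D)=1, level(D)>=2
  process B: level=2
    B->D: in-degree(D)=0, level(D)=3, enqueue
  process D: level=3
All levels: A:1, B:2, C:0, D:3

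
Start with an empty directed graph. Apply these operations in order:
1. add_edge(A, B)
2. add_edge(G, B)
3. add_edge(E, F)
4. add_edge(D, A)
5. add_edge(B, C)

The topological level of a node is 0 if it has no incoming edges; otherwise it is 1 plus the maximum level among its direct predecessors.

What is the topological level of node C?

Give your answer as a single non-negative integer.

Answer: 3

Derivation:
Op 1: add_edge(A, B). Edges now: 1
Op 2: add_edge(G, B). Edges now: 2
Op 3: add_edge(E, F). Edges now: 3
Op 4: add_edge(D, A). Edges now: 4
Op 5: add_edge(B, C). Edges now: 5
Compute levels (Kahn BFS):
  sources (in-degree 0): D, E, G
  process D: level=0
    D->A: in-degree(A)=0, level(A)=1, enqueue
  process E: level=0
    E->F: in-degree(F)=0, level(F)=1, enqueue
  process G: level=0
    G->B: in-degree(B)=1, level(B)>=1
  process A: level=1
    A->B: in-degree(B)=0, level(B)=2, enqueue
  process F: level=1
  process B: level=2
    B->C: in-degree(C)=0, level(C)=3, enqueue
  process C: level=3
All levels: A:1, B:2, C:3, D:0, E:0, F:1, G:0
level(C) = 3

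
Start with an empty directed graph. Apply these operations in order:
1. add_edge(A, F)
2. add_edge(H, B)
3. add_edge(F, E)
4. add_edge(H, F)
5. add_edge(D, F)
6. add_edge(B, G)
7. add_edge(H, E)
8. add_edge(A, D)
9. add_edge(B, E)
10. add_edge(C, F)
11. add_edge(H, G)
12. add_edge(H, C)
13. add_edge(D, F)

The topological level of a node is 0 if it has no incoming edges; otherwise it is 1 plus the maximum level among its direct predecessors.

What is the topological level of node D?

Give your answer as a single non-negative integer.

Op 1: add_edge(A, F). Edges now: 1
Op 2: add_edge(H, B). Edges now: 2
Op 3: add_edge(F, E). Edges now: 3
Op 4: add_edge(H, F). Edges now: 4
Op 5: add_edge(D, F). Edges now: 5
Op 6: add_edge(B, G). Edges now: 6
Op 7: add_edge(H, E). Edges now: 7
Op 8: add_edge(A, D). Edges now: 8
Op 9: add_edge(B, E). Edges now: 9
Op 10: add_edge(C, F). Edges now: 10
Op 11: add_edge(H, G). Edges now: 11
Op 12: add_edge(H, C). Edges now: 12
Op 13: add_edge(D, F) (duplicate, no change). Edges now: 12
Compute levels (Kahn BFS):
  sources (in-degree 0): A, H
  process A: level=0
    A->D: in-degree(D)=0, level(D)=1, enqueue
    A->F: in-degree(F)=3, level(F)>=1
  process H: level=0
    H->B: in-degree(B)=0, level(B)=1, enqueue
    H->C: in-degree(C)=0, level(C)=1, enqueue
    H->E: in-degree(E)=2, level(E)>=1
    H->F: in-degree(F)=2, level(F)>=1
    H->G: in-degree(G)=1, level(G)>=1
  process D: level=1
    D->F: in-degree(F)=1, level(F)>=2
  process B: level=1
    B->E: in-degree(E)=1, level(E)>=2
    B->G: in-degree(G)=0, level(G)=2, enqueue
  process C: level=1
    C->F: in-degree(F)=0, level(F)=2, enqueue
  process G: level=2
  process F: level=2
    F->E: in-degree(E)=0, level(E)=3, enqueue
  process E: level=3
All levels: A:0, B:1, C:1, D:1, E:3, F:2, G:2, H:0
level(D) = 1

Answer: 1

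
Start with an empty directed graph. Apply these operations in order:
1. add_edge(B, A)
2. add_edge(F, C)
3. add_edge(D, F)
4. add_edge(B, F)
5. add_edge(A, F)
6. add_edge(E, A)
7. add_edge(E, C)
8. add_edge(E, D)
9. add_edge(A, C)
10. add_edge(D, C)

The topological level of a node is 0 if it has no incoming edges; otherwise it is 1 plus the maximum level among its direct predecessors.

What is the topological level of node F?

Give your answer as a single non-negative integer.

Op 1: add_edge(B, A). Edges now: 1
Op 2: add_edge(F, C). Edges now: 2
Op 3: add_edge(D, F). Edges now: 3
Op 4: add_edge(B, F). Edges now: 4
Op 5: add_edge(A, F). Edges now: 5
Op 6: add_edge(E, A). Edges now: 6
Op 7: add_edge(E, C). Edges now: 7
Op 8: add_edge(E, D). Edges now: 8
Op 9: add_edge(A, C). Edges now: 9
Op 10: add_edge(D, C). Edges now: 10
Compute levels (Kahn BFS):
  sources (in-degree 0): B, E
  process B: level=0
    B->A: in-degree(A)=1, level(A)>=1
    B->F: in-degree(F)=2, level(F)>=1
  process E: level=0
    E->A: in-degree(A)=0, level(A)=1, enqueue
    E->C: in-degree(C)=3, level(C)>=1
    E->D: in-degree(D)=0, level(D)=1, enqueue
  process A: level=1
    A->C: in-degree(C)=2, level(C)>=2
    A->F: in-degree(F)=1, level(F)>=2
  process D: level=1
    D->C: in-degree(C)=1, level(C)>=2
    D->F: in-degree(F)=0, level(F)=2, enqueue
  process F: level=2
    F->C: in-degree(C)=0, level(C)=3, enqueue
  process C: level=3
All levels: A:1, B:0, C:3, D:1, E:0, F:2
level(F) = 2

Answer: 2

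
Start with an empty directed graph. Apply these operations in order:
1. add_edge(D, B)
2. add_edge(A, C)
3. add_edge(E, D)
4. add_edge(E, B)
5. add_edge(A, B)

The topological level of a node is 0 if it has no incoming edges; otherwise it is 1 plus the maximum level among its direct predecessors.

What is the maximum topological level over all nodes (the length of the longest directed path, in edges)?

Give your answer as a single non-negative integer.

Answer: 2

Derivation:
Op 1: add_edge(D, B). Edges now: 1
Op 2: add_edge(A, C). Edges now: 2
Op 3: add_edge(E, D). Edges now: 3
Op 4: add_edge(E, B). Edges now: 4
Op 5: add_edge(A, B). Edges now: 5
Compute levels (Kahn BFS):
  sources (in-degree 0): A, E
  process A: level=0
    A->B: in-degree(B)=2, level(B)>=1
    A->C: in-degree(C)=0, level(C)=1, enqueue
  process E: level=0
    E->B: in-degree(B)=1, level(B)>=1
    E->D: in-degree(D)=0, level(D)=1, enqueue
  process C: level=1
  process D: level=1
    D->B: in-degree(B)=0, level(B)=2, enqueue
  process B: level=2
All levels: A:0, B:2, C:1, D:1, E:0
max level = 2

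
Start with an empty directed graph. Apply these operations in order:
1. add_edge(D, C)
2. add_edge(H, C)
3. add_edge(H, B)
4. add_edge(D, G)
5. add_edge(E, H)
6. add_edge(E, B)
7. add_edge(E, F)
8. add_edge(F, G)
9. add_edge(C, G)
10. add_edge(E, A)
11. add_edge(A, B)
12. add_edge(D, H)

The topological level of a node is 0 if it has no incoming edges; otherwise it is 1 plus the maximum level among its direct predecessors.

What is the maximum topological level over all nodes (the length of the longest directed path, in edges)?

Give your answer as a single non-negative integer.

Answer: 3

Derivation:
Op 1: add_edge(D, C). Edges now: 1
Op 2: add_edge(H, C). Edges now: 2
Op 3: add_edge(H, B). Edges now: 3
Op 4: add_edge(D, G). Edges now: 4
Op 5: add_edge(E, H). Edges now: 5
Op 6: add_edge(E, B). Edges now: 6
Op 7: add_edge(E, F). Edges now: 7
Op 8: add_edge(F, G). Edges now: 8
Op 9: add_edge(C, G). Edges now: 9
Op 10: add_edge(E, A). Edges now: 10
Op 11: add_edge(A, B). Edges now: 11
Op 12: add_edge(D, H). Edges now: 12
Compute levels (Kahn BFS):
  sources (in-degree 0): D, E
  process D: level=0
    D->C: in-degree(C)=1, level(C)>=1
    D->G: in-degree(G)=2, level(G)>=1
    D->H: in-degree(H)=1, level(H)>=1
  process E: level=0
    E->A: in-degree(A)=0, level(A)=1, enqueue
    E->B: in-degree(B)=2, level(B)>=1
    E->F: in-degree(F)=0, level(F)=1, enqueue
    E->H: in-degree(H)=0, level(H)=1, enqueue
  process A: level=1
    A->B: in-degree(B)=1, level(B)>=2
  process F: level=1
    F->G: in-degree(G)=1, level(G)>=2
  process H: level=1
    H->B: in-degree(B)=0, level(B)=2, enqueue
    H->C: in-degree(C)=0, level(C)=2, enqueue
  process B: level=2
  process C: level=2
    C->G: in-degree(G)=0, level(G)=3, enqueue
  process G: level=3
All levels: A:1, B:2, C:2, D:0, E:0, F:1, G:3, H:1
max level = 3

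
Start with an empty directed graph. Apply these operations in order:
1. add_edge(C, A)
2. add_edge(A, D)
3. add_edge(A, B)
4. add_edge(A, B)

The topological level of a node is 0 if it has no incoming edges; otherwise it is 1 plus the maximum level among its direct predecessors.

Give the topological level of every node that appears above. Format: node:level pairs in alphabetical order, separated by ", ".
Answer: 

Answer: A:1, B:2, C:0, D:2

Derivation:
Op 1: add_edge(C, A). Edges now: 1
Op 2: add_edge(A, D). Edges now: 2
Op 3: add_edge(A, B). Edges now: 3
Op 4: add_edge(A, B) (duplicate, no change). Edges now: 3
Compute levels (Kahn BFS):
  sources (in-degree 0): C
  process C: level=0
    C->A: in-degree(A)=0, level(A)=1, enqueue
  process A: level=1
    A->B: in-degree(B)=0, level(B)=2, enqueue
    A->D: in-degree(D)=0, level(D)=2, enqueue
  process B: level=2
  process D: level=2
All levels: A:1, B:2, C:0, D:2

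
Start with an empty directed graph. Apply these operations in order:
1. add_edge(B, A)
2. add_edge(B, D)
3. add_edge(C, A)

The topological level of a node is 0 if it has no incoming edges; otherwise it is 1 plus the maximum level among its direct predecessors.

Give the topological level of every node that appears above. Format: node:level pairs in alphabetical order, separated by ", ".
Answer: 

Op 1: add_edge(B, A). Edges now: 1
Op 2: add_edge(B, D). Edges now: 2
Op 3: add_edge(C, A). Edges now: 3
Compute levels (Kahn BFS):
  sources (in-degree 0): B, C
  process B: level=0
    B->A: in-degree(A)=1, level(A)>=1
    B->D: in-degree(D)=0, level(D)=1, enqueue
  process C: level=0
    C->A: in-degree(A)=0, level(A)=1, enqueue
  process D: level=1
  process A: level=1
All levels: A:1, B:0, C:0, D:1

Answer: A:1, B:0, C:0, D:1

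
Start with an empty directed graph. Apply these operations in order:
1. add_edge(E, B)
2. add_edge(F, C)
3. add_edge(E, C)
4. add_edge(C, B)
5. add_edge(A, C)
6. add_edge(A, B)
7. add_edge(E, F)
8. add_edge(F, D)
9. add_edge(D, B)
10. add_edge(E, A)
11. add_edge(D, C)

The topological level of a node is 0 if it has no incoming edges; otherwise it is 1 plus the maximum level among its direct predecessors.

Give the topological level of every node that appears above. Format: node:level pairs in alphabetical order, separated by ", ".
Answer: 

Op 1: add_edge(E, B). Edges now: 1
Op 2: add_edge(F, C). Edges now: 2
Op 3: add_edge(E, C). Edges now: 3
Op 4: add_edge(C, B). Edges now: 4
Op 5: add_edge(A, C). Edges now: 5
Op 6: add_edge(A, B). Edges now: 6
Op 7: add_edge(E, F). Edges now: 7
Op 8: add_edge(F, D). Edges now: 8
Op 9: add_edge(D, B). Edges now: 9
Op 10: add_edge(E, A). Edges now: 10
Op 11: add_edge(D, C). Edges now: 11
Compute levels (Kahn BFS):
  sources (in-degree 0): E
  process E: level=0
    E->A: in-degree(A)=0, level(A)=1, enqueue
    E->B: in-degree(B)=3, level(B)>=1
    E->C: in-degree(C)=3, level(C)>=1
    E->F: in-degree(F)=0, level(F)=1, enqueue
  process A: level=1
    A->B: in-degree(B)=2, level(B)>=2
    A->C: in-degree(C)=2, level(C)>=2
  process F: level=1
    F->C: in-degree(C)=1, level(C)>=2
    F->D: in-degree(D)=0, level(D)=2, enqueue
  process D: level=2
    D->B: in-degree(B)=1, level(B)>=3
    D->C: in-degree(C)=0, level(C)=3, enqueue
  process C: level=3
    C->B: in-degree(B)=0, level(B)=4, enqueue
  process B: level=4
All levels: A:1, B:4, C:3, D:2, E:0, F:1

Answer: A:1, B:4, C:3, D:2, E:0, F:1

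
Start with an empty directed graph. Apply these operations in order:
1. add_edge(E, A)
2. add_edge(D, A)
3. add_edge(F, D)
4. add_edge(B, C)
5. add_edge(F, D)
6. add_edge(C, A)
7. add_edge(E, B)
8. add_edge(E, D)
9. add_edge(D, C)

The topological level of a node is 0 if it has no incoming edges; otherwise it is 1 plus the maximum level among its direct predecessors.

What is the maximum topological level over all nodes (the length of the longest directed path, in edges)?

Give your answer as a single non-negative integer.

Answer: 3

Derivation:
Op 1: add_edge(E, A). Edges now: 1
Op 2: add_edge(D, A). Edges now: 2
Op 3: add_edge(F, D). Edges now: 3
Op 4: add_edge(B, C). Edges now: 4
Op 5: add_edge(F, D) (duplicate, no change). Edges now: 4
Op 6: add_edge(C, A). Edges now: 5
Op 7: add_edge(E, B). Edges now: 6
Op 8: add_edge(E, D). Edges now: 7
Op 9: add_edge(D, C). Edges now: 8
Compute levels (Kahn BFS):
  sources (in-degree 0): E, F
  process E: level=0
    E->A: in-degree(A)=2, level(A)>=1
    E->B: in-degree(B)=0, level(B)=1, enqueue
    E->D: in-degree(D)=1, level(D)>=1
  process F: level=0
    F->D: in-degree(D)=0, level(D)=1, enqueue
  process B: level=1
    B->C: in-degree(C)=1, level(C)>=2
  process D: level=1
    D->A: in-degree(A)=1, level(A)>=2
    D->C: in-degree(C)=0, level(C)=2, enqueue
  process C: level=2
    C->A: in-degree(A)=0, level(A)=3, enqueue
  process A: level=3
All levels: A:3, B:1, C:2, D:1, E:0, F:0
max level = 3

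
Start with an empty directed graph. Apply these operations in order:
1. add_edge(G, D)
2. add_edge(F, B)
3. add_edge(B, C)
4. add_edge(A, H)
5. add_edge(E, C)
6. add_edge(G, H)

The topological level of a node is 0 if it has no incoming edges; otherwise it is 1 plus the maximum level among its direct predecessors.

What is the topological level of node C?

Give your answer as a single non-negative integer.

Op 1: add_edge(G, D). Edges now: 1
Op 2: add_edge(F, B). Edges now: 2
Op 3: add_edge(B, C). Edges now: 3
Op 4: add_edge(A, H). Edges now: 4
Op 5: add_edge(E, C). Edges now: 5
Op 6: add_edge(G, H). Edges now: 6
Compute levels (Kahn BFS):
  sources (in-degree 0): A, E, F, G
  process A: level=0
    A->H: in-degree(H)=1, level(H)>=1
  process E: level=0
    E->C: in-degree(C)=1, level(C)>=1
  process F: level=0
    F->B: in-degree(B)=0, level(B)=1, enqueue
  process G: level=0
    G->D: in-degree(D)=0, level(D)=1, enqueue
    G->H: in-degree(H)=0, level(H)=1, enqueue
  process B: level=1
    B->C: in-degree(C)=0, level(C)=2, enqueue
  process D: level=1
  process H: level=1
  process C: level=2
All levels: A:0, B:1, C:2, D:1, E:0, F:0, G:0, H:1
level(C) = 2

Answer: 2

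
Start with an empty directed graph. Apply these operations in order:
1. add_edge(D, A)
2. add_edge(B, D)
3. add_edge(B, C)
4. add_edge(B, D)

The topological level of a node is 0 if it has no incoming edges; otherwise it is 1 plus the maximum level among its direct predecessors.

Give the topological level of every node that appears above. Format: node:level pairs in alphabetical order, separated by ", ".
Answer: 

Op 1: add_edge(D, A). Edges now: 1
Op 2: add_edge(B, D). Edges now: 2
Op 3: add_edge(B, C). Edges now: 3
Op 4: add_edge(B, D) (duplicate, no change). Edges now: 3
Compute levels (Kahn BFS):
  sources (in-degree 0): B
  process B: level=0
    B->C: in-degree(C)=0, level(C)=1, enqueue
    B->D: in-degree(D)=0, level(D)=1, enqueue
  process C: level=1
  process D: level=1
    D->A: in-degree(A)=0, level(A)=2, enqueue
  process A: level=2
All levels: A:2, B:0, C:1, D:1

Answer: A:2, B:0, C:1, D:1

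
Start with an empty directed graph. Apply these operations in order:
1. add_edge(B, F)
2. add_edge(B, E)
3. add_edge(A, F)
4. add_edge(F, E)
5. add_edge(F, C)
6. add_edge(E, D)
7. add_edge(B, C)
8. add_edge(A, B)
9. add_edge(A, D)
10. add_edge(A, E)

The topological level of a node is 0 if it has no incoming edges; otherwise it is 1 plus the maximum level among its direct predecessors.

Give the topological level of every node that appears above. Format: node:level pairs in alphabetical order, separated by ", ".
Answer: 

Op 1: add_edge(B, F). Edges now: 1
Op 2: add_edge(B, E). Edges now: 2
Op 3: add_edge(A, F). Edges now: 3
Op 4: add_edge(F, E). Edges now: 4
Op 5: add_edge(F, C). Edges now: 5
Op 6: add_edge(E, D). Edges now: 6
Op 7: add_edge(B, C). Edges now: 7
Op 8: add_edge(A, B). Edges now: 8
Op 9: add_edge(A, D). Edges now: 9
Op 10: add_edge(A, E). Edges now: 10
Compute levels (Kahn BFS):
  sources (in-degree 0): A
  process A: level=0
    A->B: in-degree(B)=0, level(B)=1, enqueue
    A->D: in-degree(D)=1, level(D)>=1
    A->E: in-degree(E)=2, level(E)>=1
    A->F: in-degree(F)=1, level(F)>=1
  process B: level=1
    B->C: in-degree(C)=1, level(C)>=2
    B->E: in-degree(E)=1, level(E)>=2
    B->F: in-degree(F)=0, level(F)=2, enqueue
  process F: level=2
    F->C: in-degree(C)=0, level(C)=3, enqueue
    F->E: in-degree(E)=0, level(E)=3, enqueue
  process C: level=3
  process E: level=3
    E->D: in-degree(D)=0, level(D)=4, enqueue
  process D: level=4
All levels: A:0, B:1, C:3, D:4, E:3, F:2

Answer: A:0, B:1, C:3, D:4, E:3, F:2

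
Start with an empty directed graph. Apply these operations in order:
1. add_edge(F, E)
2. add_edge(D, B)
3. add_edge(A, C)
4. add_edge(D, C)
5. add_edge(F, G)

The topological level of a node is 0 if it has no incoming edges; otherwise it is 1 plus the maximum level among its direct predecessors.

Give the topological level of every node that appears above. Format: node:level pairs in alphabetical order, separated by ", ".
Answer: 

Op 1: add_edge(F, E). Edges now: 1
Op 2: add_edge(D, B). Edges now: 2
Op 3: add_edge(A, C). Edges now: 3
Op 4: add_edge(D, C). Edges now: 4
Op 5: add_edge(F, G). Edges now: 5
Compute levels (Kahn BFS):
  sources (in-degree 0): A, D, F
  process A: level=0
    A->C: in-degree(C)=1, level(C)>=1
  process D: level=0
    D->B: in-degree(B)=0, level(B)=1, enqueue
    D->C: in-degree(C)=0, level(C)=1, enqueue
  process F: level=0
    F->E: in-degree(E)=0, level(E)=1, enqueue
    F->G: in-degree(G)=0, level(G)=1, enqueue
  process B: level=1
  process C: level=1
  process E: level=1
  process G: level=1
All levels: A:0, B:1, C:1, D:0, E:1, F:0, G:1

Answer: A:0, B:1, C:1, D:0, E:1, F:0, G:1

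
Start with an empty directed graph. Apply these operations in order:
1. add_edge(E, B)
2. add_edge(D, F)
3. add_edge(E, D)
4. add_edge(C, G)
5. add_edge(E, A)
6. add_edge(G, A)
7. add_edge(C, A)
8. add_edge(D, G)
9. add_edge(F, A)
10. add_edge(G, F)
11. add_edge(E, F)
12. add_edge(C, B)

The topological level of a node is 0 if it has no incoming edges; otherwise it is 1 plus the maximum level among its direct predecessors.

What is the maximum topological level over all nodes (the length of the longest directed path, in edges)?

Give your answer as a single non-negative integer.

Op 1: add_edge(E, B). Edges now: 1
Op 2: add_edge(D, F). Edges now: 2
Op 3: add_edge(E, D). Edges now: 3
Op 4: add_edge(C, G). Edges now: 4
Op 5: add_edge(E, A). Edges now: 5
Op 6: add_edge(G, A). Edges now: 6
Op 7: add_edge(C, A). Edges now: 7
Op 8: add_edge(D, G). Edges now: 8
Op 9: add_edge(F, A). Edges now: 9
Op 10: add_edge(G, F). Edges now: 10
Op 11: add_edge(E, F). Edges now: 11
Op 12: add_edge(C, B). Edges now: 12
Compute levels (Kahn BFS):
  sources (in-degree 0): C, E
  process C: level=0
    C->A: in-degree(A)=3, level(A)>=1
    C->B: in-degree(B)=1, level(B)>=1
    C->G: in-degree(G)=1, level(G)>=1
  process E: level=0
    E->A: in-degree(A)=2, level(A)>=1
    E->B: in-degree(B)=0, level(B)=1, enqueue
    E->D: in-degree(D)=0, level(D)=1, enqueue
    E->F: in-degree(F)=2, level(F)>=1
  process B: level=1
  process D: level=1
    D->F: in-degree(F)=1, level(F)>=2
    D->G: in-degree(G)=0, level(G)=2, enqueue
  process G: level=2
    G->A: in-degree(A)=1, level(A)>=3
    G->F: in-degree(F)=0, level(F)=3, enqueue
  process F: level=3
    F->A: in-degree(A)=0, level(A)=4, enqueue
  process A: level=4
All levels: A:4, B:1, C:0, D:1, E:0, F:3, G:2
max level = 4

Answer: 4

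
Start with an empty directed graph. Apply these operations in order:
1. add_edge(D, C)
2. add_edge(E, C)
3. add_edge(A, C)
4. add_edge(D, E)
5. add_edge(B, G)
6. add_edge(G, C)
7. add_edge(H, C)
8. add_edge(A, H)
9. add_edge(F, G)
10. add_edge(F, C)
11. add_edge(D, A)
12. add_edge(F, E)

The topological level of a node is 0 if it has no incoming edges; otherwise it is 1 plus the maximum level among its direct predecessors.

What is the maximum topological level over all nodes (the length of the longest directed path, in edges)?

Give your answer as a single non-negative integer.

Answer: 3

Derivation:
Op 1: add_edge(D, C). Edges now: 1
Op 2: add_edge(E, C). Edges now: 2
Op 3: add_edge(A, C). Edges now: 3
Op 4: add_edge(D, E). Edges now: 4
Op 5: add_edge(B, G). Edges now: 5
Op 6: add_edge(G, C). Edges now: 6
Op 7: add_edge(H, C). Edges now: 7
Op 8: add_edge(A, H). Edges now: 8
Op 9: add_edge(F, G). Edges now: 9
Op 10: add_edge(F, C). Edges now: 10
Op 11: add_edge(D, A). Edges now: 11
Op 12: add_edge(F, E). Edges now: 12
Compute levels (Kahn BFS):
  sources (in-degree 0): B, D, F
  process B: level=0
    B->G: in-degree(G)=1, level(G)>=1
  process D: level=0
    D->A: in-degree(A)=0, level(A)=1, enqueue
    D->C: in-degree(C)=5, level(C)>=1
    D->E: in-degree(E)=1, level(E)>=1
  process F: level=0
    F->C: in-degree(C)=4, level(C)>=1
    F->E: in-degree(E)=0, level(E)=1, enqueue
    F->G: in-degree(G)=0, level(G)=1, enqueue
  process A: level=1
    A->C: in-degree(C)=3, level(C)>=2
    A->H: in-degree(H)=0, level(H)=2, enqueue
  process E: level=1
    E->C: in-degree(C)=2, level(C)>=2
  process G: level=1
    G->C: in-degree(C)=1, level(C)>=2
  process H: level=2
    H->C: in-degree(C)=0, level(C)=3, enqueue
  process C: level=3
All levels: A:1, B:0, C:3, D:0, E:1, F:0, G:1, H:2
max level = 3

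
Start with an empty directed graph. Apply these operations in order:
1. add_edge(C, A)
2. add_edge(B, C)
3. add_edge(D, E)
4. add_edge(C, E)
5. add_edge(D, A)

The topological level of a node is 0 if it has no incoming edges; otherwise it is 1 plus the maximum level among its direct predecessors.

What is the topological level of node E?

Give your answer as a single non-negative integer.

Op 1: add_edge(C, A). Edges now: 1
Op 2: add_edge(B, C). Edges now: 2
Op 3: add_edge(D, E). Edges now: 3
Op 4: add_edge(C, E). Edges now: 4
Op 5: add_edge(D, A). Edges now: 5
Compute levels (Kahn BFS):
  sources (in-degree 0): B, D
  process B: level=0
    B->C: in-degree(C)=0, level(C)=1, enqueue
  process D: level=0
    D->A: in-degree(A)=1, level(A)>=1
    D->E: in-degree(E)=1, level(E)>=1
  process C: level=1
    C->A: in-degree(A)=0, level(A)=2, enqueue
    C->E: in-degree(E)=0, level(E)=2, enqueue
  process A: level=2
  process E: level=2
All levels: A:2, B:0, C:1, D:0, E:2
level(E) = 2

Answer: 2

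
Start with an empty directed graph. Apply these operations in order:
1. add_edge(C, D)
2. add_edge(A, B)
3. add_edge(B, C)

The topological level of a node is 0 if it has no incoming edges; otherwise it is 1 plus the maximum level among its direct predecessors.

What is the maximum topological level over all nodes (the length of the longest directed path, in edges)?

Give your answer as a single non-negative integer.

Op 1: add_edge(C, D). Edges now: 1
Op 2: add_edge(A, B). Edges now: 2
Op 3: add_edge(B, C). Edges now: 3
Compute levels (Kahn BFS):
  sources (in-degree 0): A
  process A: level=0
    A->B: in-degree(B)=0, level(B)=1, enqueue
  process B: level=1
    B->C: in-degree(C)=0, level(C)=2, enqueue
  process C: level=2
    C->D: in-degree(D)=0, level(D)=3, enqueue
  process D: level=3
All levels: A:0, B:1, C:2, D:3
max level = 3

Answer: 3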